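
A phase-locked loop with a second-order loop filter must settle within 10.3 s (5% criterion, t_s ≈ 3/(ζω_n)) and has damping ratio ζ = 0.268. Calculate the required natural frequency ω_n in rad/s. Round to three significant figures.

Rearranging t_s ≈ 3/(ζω_n) gives ω_n = 3/(ζ·t_s) = 3/(0.268 × 10.3) = 1.09 rad/s.

ω_n ≈ 1.09 rad/s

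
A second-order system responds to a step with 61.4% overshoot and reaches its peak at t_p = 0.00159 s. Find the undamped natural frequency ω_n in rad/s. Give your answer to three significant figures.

From the overshoot, ζ = −ln(OS)/√(π²+ln²(OS)) = 0.153.
t_p = π/ω_d ⇒ ω_d = 1980 rad/s; then ω_n = ω_d/√(1−ζ²) = 2000 rad/s.

ω_n ≈ 2000 rad/s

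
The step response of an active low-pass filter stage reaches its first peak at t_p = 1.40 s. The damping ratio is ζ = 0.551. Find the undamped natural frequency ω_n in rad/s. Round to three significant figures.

Peak time t_p = π/ω_d, so ω_d = π/t_p = π/1.40 = 2.24 rad/s.
ω_n = ω_d/√(1−ζ²) = 2.24/√0.696 = 2.69 rad/s.

ω_n ≈ 2.69 rad/s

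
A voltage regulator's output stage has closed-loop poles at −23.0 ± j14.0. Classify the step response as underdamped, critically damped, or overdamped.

Since the poles form a complex-conjugate pair with nonzero imaginary part, the response is underdamped.

underdamped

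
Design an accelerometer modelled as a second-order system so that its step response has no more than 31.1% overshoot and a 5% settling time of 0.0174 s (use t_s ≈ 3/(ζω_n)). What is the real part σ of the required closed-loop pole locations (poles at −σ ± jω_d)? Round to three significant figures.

σ ≈ 172

The settling-time spec alone fixes σ = ζω_n = 3/t_s = 3/0.0174 = 172.
(Overshoot then fixes ζ = 0.348 and hence ω_d = σ·√(1−ζ²)/ζ = 464 rad/s.)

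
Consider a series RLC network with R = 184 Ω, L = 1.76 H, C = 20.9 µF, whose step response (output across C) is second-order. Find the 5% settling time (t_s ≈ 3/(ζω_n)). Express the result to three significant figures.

t_s ≈ 0.0574 s

For a series RLC circuit (capacitor voltage as output), ω_n = 1/√(LC) = 1/√(1.76 H · 20.9 µF) = 165 rad/s.
ζ = (R/2)·√(C/L) = (184/2)·√(20.9 µF/1.76 H) = 0.317.
t_s ≈ 3/(ζω_n) = 0.0574 s.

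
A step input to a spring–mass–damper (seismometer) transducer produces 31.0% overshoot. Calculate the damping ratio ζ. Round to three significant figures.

Inverting the overshoot relation: ζ = |ln 0.310|/√(π² + ln²0.310) = 0.349.

ζ ≈ 0.349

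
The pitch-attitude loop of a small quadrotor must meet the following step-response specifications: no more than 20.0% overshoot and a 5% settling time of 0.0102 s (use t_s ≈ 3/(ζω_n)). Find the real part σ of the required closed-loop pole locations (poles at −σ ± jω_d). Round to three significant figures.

The settling-time spec alone fixes σ = ζω_n = 3/t_s = 3/0.0102 = 294.
(Overshoot then fixes ζ = 0.456 and hence ω_d = σ·√(1−ζ²)/ζ = 574 rad/s.)

σ ≈ 294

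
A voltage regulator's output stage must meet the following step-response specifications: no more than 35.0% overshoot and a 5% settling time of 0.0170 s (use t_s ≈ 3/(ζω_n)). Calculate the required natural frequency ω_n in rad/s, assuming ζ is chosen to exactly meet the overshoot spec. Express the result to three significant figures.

Inverting the overshoot relation: ζ = |ln 0.350|/√(π² + ln²0.350) = 0.317.
Then ω_n = 3/(ζ t_s) = 3/(0.317 × 0.0170) = 557 rad/s.

ω_n ≈ 557 rad/s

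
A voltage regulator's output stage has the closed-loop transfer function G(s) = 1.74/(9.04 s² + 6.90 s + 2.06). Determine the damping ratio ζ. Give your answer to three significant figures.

ζ ≈ 0.799

Dividing through by 9.04: denominator becomes s² + 0.7633 s + 0.2279.
So ω_n = √0.2279 = 0.477 rad/s and ζ = 0.7633/(2·0.477) = 0.799.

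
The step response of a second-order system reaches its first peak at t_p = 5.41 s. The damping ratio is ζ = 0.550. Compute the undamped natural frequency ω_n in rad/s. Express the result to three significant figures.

Peak time t_p = π/ω_d, so ω_d = π/t_p = π/5.41 = 0.581 rad/s.
ω_n = ω_d/√(1−ζ²) = 0.581/√0.698 = 0.695 rad/s.

ω_n ≈ 0.695 rad/s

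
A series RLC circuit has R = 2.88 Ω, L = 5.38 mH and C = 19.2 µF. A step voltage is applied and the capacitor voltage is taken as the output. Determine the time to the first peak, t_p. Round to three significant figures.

t_p ≈ 0.00101 s

For a series RLC circuit (capacitor voltage as output), ω_n = 1/√(LC) = 1/√(5.38 mH · 19.2 µF) = 3110 rad/s.
ζ = (R/2)·√(C/L) = (2.88/2)·√(19.2 µF/5.38 mH) = 0.0860.
ω_d = 3110·√(1 − 0.0860²) = 3100 rad/s. t_p = π/ω_d = 0.00101 s.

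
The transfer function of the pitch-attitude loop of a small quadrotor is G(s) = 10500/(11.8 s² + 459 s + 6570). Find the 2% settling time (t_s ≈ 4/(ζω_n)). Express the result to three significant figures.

Dividing through by 11.8: denominator becomes s² + 38.90 s + 556.8.
So ω_n = √556.8 = 23.6 rad/s and ζ = 38.90/(2·23.6) = 0.824.
t_s ≈ 4/(ζω_n) = 0.206 s.

t_s ≈ 0.206 s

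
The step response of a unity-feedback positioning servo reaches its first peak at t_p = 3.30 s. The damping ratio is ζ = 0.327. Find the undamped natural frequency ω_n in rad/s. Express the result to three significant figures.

ω_n ≈ 1.01 rad/s

Peak time t_p = π/ω_d, so ω_d = π/t_p = π/3.30 = 0.952 rad/s.
ω_n = ω_d/√(1−ζ²) = 0.952/√0.893 = 1.01 rad/s.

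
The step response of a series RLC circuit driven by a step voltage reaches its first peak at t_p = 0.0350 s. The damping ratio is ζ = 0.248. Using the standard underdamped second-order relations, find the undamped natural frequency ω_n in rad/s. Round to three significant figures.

ω_n ≈ 92.7 rad/s

Peak time t_p = π/ω_d, so ω_d = π/t_p = π/0.0350 = 89.8 rad/s.
ω_n = ω_d/√(1−ζ²) = 89.8/√0.938 = 92.7 rad/s.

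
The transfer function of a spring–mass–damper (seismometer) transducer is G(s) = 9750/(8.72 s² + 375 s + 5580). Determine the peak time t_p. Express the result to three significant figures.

t_p ≈ 0.236 s

Dividing through by 8.72: denominator becomes s² + 43.00 s + 639.9.
So ω_n = √639.9 = 25.3 rad/s and ζ = 43.00/(2·25.3) = 0.850.
ω_d = ω_n√(1−ζ²) = 13.3 rad/s. t_p = π/ω_d = 0.236 s.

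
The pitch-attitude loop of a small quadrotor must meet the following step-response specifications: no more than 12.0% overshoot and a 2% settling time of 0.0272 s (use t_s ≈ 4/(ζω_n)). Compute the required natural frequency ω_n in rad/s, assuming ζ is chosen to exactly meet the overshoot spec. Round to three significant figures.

ζ = −ln(OS)/√(π² + (ln OS)²). With OS = 0.120, ln OS = −2.120 and ζ = 2.120/3.790 = 0.559.
From t_s ≈ 4/(ζω_n): ω_n = 4/(ζ·t_s) = 4/(0.559·0.0272) = 263 rad/s.

ω_n ≈ 263 rad/s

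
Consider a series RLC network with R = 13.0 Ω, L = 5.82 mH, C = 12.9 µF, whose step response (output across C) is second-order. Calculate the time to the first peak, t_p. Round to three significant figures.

t_p ≈ 0.000904 s

For a series RLC circuit (capacitor voltage as output), ω_n = 1/√(LC) = 1/√(5.82 mH · 12.9 µF) = 3650 rad/s.
ζ = (R/2)·√(C/L) = (13.0/2)·√(12.9 µF/5.82 mH) = 0.306.
ω_d = ω_n√(1−ζ²) = 3470 rad/s. t_p = π/ω_d = 0.000904 s.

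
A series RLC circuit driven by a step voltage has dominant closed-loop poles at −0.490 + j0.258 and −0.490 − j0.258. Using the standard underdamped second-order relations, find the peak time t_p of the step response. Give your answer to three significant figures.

t_p ≈ 12.2 s

t_p = π/ω_d with ω_d = 0.258 (the imaginary part), so t_p = 12.2 s.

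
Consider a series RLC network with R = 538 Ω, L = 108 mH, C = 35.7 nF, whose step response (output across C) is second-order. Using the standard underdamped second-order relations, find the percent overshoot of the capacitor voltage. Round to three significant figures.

%OS ≈ 61.2%

For a series RLC circuit (capacitor voltage as output), ω_n = 1/√(LC) = 1/√(108 mH · 35.7 nF) = 16100 rad/s.
ζ = (R/2)·√(C/L) = (538/2)·√(35.7 nF/108 mH) = 0.155.
%OS = 100·exp(−πζ/√(1−ζ²)) = 61.2%.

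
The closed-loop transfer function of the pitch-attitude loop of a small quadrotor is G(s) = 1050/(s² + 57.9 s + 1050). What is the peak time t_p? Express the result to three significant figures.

Matching coefficients with s² + 2ζω_n s + ω_n² gives ω_n² = 1050 ⇒ ω_n = 32.4 rad/s, and ζ = 57.9/(2ω_n) = 0.893.
ω_d = 32.4·√(1 − 0.893²) = 14.6 rad/s. Then t_p = π/ω_d = 0.216 s.

t_p ≈ 0.216 s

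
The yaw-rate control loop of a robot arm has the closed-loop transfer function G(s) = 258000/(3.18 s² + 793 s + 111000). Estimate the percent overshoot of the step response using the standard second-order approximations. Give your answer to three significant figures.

Dividing through by 3.18: denominator becomes s² + 249.4 s + 34910.
So ω_n = √34910 = 187 rad/s and ζ = 249.4/(2·187) = 0.667.
%OS = 100 e^{−πζ/√(1−ζ²)} with ζ = 0.667 gives 5.99%.

%OS ≈ 5.99%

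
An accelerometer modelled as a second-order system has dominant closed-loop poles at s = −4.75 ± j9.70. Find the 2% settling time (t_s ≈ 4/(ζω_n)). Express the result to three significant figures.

For poles at −σ ± jω_d, ζω_n = σ = 4.75, so t_s ≈ 4/σ = 0.842 s.

t_s ≈ 0.842 s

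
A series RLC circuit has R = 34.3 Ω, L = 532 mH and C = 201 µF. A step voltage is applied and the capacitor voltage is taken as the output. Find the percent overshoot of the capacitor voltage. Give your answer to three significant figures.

%OS ≈ 32.9%

For a series RLC circuit (capacitor voltage as output), ω_n = 1/√(LC) = 1/√(532 mH · 201 µF) = 96.7 rad/s.
ζ = (R/2)·√(C/L) = (34.3/2)·√(201 µF/532 mH) = 0.333.
%OS = 100 e^{−πζ/√(1−ζ²)} with ζ = 0.333 gives 32.9%.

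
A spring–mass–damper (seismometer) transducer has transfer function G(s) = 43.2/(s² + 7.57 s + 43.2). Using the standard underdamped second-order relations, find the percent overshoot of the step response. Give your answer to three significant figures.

%OS ≈ 10.9%

ω_n = √43.2 = 6.57 rad/s; ζ = 7.57/(2·6.57) = 0.576.
%OS = 100 e^{−πζ/√(1−ζ²)} with ζ = 0.576 gives 10.9%.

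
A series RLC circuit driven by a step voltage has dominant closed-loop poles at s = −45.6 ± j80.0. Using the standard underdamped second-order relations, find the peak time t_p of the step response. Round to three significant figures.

t_p ≈ 0.0393 s

t_p = π/ω_d with ω_d = 80.0 (the imaginary part), so t_p = 0.0393 s.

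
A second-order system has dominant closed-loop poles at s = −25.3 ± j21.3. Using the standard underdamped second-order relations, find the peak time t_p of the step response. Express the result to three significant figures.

t_p ≈ 0.147 s

t_p = π/ω_d with ω_d = 21.3 (the imaginary part), so t_p = 0.147 s.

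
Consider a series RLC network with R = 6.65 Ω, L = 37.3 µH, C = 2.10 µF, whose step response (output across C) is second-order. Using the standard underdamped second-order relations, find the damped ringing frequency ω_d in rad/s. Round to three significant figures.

For a series RLC circuit (capacitor voltage as output), ω_n = 1/√(LC) = 1/√(37.3 µH · 2.10 µF) = 113000 rad/s.
ζ = (R/2)·√(C/L) = (6.65/2)·√(2.10 µF/37.3 µH) = 0.789.
ω_d = 113000·√(1 − 0.789²) = 69400 rad/s.

ω_d ≈ 69400 rad/s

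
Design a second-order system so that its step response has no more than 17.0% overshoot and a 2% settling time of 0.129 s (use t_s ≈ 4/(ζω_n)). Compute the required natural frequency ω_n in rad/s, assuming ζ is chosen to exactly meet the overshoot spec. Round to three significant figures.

From %OS = 100·exp(−πζ/√(1−ζ²)), invert to get ζ = −ln(OS)/√(π² + ln²(OS)) with OS = 0.170.
−ln 0.170 = 1.772, so ζ = 1.772/√(π² + 3.140) = 0.491.
Then ω_n = 4/(ζ t_s) = 4/(0.491 × 0.129) = 63.1 rad/s.

ω_n ≈ 63.1 rad/s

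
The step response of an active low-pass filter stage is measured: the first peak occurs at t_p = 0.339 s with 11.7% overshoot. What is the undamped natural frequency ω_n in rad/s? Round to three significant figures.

From the overshoot, ζ = −ln(OS)/√(π²+ln²(OS)) = 0.564.
From t_p = π/ω_d, ω_d = π/0.339 = 9.27 rad/s, so ω_n = ω_d/√(1−ζ²) = 11.2 rad/s.

ω_n ≈ 11.2 rad/s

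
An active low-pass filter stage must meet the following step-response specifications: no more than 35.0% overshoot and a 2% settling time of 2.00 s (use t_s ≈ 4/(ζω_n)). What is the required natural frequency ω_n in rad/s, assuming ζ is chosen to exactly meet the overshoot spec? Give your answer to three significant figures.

ω_n ≈ 6.31 rad/s

ζ = −ln(OS)/√(π² + (ln OS)²). With OS = 0.350, ln OS = −1.050 and ζ = 1.050/3.312 = 0.317.
Then ω_n = 4/(ζ t_s) = 4/(0.317 × 2.00) = 6.31 rad/s.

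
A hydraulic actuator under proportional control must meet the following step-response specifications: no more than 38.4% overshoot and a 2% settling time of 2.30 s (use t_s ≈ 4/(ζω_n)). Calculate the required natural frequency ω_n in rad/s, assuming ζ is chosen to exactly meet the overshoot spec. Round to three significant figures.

ω_n ≈ 5.97 rad/s

From %OS = 100·exp(−πζ/√(1−ζ²)), invert to get ζ = −ln(OS)/√(π² + ln²(OS)) with OS = 0.384.
−ln 0.384 = 0.9571, so ζ = 0.9571/√(π² + 0.9161) = 0.291.
Then ω_n = 4/(ζ t_s) = 4/(0.291 × 2.30) = 5.97 rad/s.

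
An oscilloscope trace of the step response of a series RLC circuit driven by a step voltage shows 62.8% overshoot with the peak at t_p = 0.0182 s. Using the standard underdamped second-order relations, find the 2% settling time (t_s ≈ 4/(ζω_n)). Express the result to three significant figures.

From the overshoot, ζ = −ln(OS)/√(π²+ln²(OS)) = 0.146.
From t_p = π/ω_d, ω_d = π/0.0182 = 173 rad/s, so ω_n = ω_d/√(1−ζ²) = 174 rad/s.
t_s ≈ 4/(ζω_n) = 4/(0.146·174) = 0.156 s.

t_s ≈ 0.156 s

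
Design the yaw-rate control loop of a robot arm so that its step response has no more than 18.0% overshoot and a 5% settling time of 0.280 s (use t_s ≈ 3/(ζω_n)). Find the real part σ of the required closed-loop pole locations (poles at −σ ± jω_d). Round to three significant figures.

The settling-time spec alone fixes σ = ζω_n = 3/t_s = 3/0.280 = 10.7.
(Overshoot then fixes ζ = 0.479 and hence ω_d = σ·√(1−ζ²)/ζ = 19.6 rad/s.)

σ ≈ 10.7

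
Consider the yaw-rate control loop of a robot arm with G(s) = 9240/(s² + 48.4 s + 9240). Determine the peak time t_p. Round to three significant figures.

ω_n = √9240 = 96.1 rad/s; ζ = 48.4/(2·96.1) = 0.252.
The damped frequency ω_d = ω_n√(1−ζ²) = 93.0 rad/s. Then t_p = π/ω_d = 0.0338 s.

t_p ≈ 0.0338 s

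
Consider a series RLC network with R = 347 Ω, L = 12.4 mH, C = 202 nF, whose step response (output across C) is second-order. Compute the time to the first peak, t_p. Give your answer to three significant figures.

t_p ≈ 0.000220 s

For a series RLC circuit (capacitor voltage as output), ω_n = 1/√(LC) = 1/√(12.4 mH · 202 nF) = 20000 rad/s.
ζ = (R/2)·√(C/L) = (347/2)·√(202 nF/12.4 mH) = 0.700.
ω_d = 20000·√(1 − 0.700²) = 14300 rad/s. t_p = π/ω_d = 0.000220 s.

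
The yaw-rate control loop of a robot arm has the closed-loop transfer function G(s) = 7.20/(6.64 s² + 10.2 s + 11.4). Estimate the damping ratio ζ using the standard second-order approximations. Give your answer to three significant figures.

ζ ≈ 0.586

Dividing through by 6.64: denominator becomes s² + 1.536 s + 1.717.
So ω_n = √1.717 = 1.31 rad/s and ζ = 1.536/(2·1.31) = 0.586.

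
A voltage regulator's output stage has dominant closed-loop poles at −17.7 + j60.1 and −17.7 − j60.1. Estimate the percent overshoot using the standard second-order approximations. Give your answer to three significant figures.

%OS ≈ 39.6%

|pole| = ω_n = √(17.7² + 60.1²) = 62.7 rad/s; ζ = cos θ = σ/ω_n = 0.283.
%OS = 100 e^{−πζ/√(1−ζ²)} with ζ = 0.283 gives 39.6%.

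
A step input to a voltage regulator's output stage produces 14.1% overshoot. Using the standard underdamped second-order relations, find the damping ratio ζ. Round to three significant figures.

From %OS = 100·exp(−πζ/√(1−ζ²)), invert to get ζ = −ln(OS)/√(π² + ln²(OS)) with OS = 0.141.
−ln 0.141 = 1.959, so ζ = 1.959/√(π² + 3.838) = 0.529.

ζ ≈ 0.529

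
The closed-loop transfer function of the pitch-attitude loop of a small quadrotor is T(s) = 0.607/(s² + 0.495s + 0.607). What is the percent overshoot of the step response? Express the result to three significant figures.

Comparing the denominator to s² + 2ζω_n s + ω_n²: ω_n = √0.607 = 0.779 rad/s, and 2ζω_n = 0.495 so ζ = 0.495/(2·0.779) = 0.318.
%OS = 100·exp(−πζ/√(1−ζ²)) = 34.9%.

%OS ≈ 34.9%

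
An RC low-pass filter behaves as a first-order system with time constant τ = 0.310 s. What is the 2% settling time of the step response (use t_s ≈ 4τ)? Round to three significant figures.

t_s ≈ 1.24 s

t_s ≈ 4τ = 1.24 s.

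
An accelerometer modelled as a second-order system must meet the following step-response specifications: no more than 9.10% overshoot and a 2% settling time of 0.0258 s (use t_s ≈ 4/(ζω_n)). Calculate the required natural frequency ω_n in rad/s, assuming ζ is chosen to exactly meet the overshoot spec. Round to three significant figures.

ω_n ≈ 256 rad/s

Inverting the overshoot relation: ζ = |ln 0.0910|/√(π² + ln²0.0910) = 0.607.
From t_s ≈ 4/(ζω_n): ω_n = 4/(ζ·t_s) = 4/(0.607·0.0258) = 256 rad/s.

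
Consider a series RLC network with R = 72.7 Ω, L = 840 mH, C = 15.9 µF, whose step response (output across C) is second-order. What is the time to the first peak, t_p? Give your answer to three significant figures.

t_p ≈ 0.0116 s

For a series RLC circuit (capacitor voltage as output), ω_n = 1/√(LC) = 1/√(840 mH · 15.9 µF) = 274 rad/s.
ζ = (R/2)·√(C/L) = (72.7/2)·√(15.9 µF/840 mH) = 0.158.
ω_d = 274·√(1 − 0.158²) = 270 rad/s. t_p = π/ω_d = 0.0116 s.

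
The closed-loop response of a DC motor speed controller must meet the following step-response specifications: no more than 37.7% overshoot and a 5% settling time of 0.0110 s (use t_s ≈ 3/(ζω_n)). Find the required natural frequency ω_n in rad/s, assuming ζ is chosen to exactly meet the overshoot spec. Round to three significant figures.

From %OS = 100·exp(−πζ/√(1−ζ²)), invert to get ζ = −ln(OS)/√(π² + ln²(OS)) with OS = 0.377.
−ln 0.377 = 0.9755, so ζ = 0.9755/√(π² + 0.9516) = 0.297.
Then ω_n = 3/(ζ t_s) = 3/(0.297 × 0.0110) = 920 rad/s.

ω_n ≈ 920 rad/s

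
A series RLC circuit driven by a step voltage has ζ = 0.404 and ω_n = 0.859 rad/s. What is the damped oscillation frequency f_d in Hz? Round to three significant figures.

ω_d = ω_n√(1−ζ²) = 0.859·√0.837 = 0.786 rad/s.
f_d = ω_d/(2π) = 0.125 Hz.

f_d ≈ 0.125 Hz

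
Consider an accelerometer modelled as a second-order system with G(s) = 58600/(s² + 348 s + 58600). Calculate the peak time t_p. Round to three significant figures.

Comparing the denominator to s² + 2ζω_n s + ω_n²: ω_n = √58600 = 242 rad/s, and 2ζω_n = 348 so ζ = 348/(2·242) = 0.719.
The damped frequency ω_d = ω_n√(1−ζ²) = 168 rad/s. Then t_p = π/ω_d = 0.0187 s.

t_p ≈ 0.0187 s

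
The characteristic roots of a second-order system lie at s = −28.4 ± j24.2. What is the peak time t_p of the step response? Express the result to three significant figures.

t_p ≈ 0.130 s

t_p = π/ω_d with ω_d = 24.2 (the imaginary part), so t_p = 0.130 s.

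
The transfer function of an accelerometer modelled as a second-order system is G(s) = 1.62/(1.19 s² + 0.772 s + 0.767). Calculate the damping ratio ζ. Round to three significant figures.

Dividing through by 1.19: denominator becomes s² + 0.6487 s + 0.6445.
So ω_n = √0.6445 = 0.803 rad/s and ζ = 0.6487/(2·0.803) = 0.404.

ζ ≈ 0.404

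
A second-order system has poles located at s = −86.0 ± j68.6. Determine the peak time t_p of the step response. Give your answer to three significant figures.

t_p ≈ 0.0458 s

t_p = π/ω_d with ω_d = 68.6 (the imaginary part), so t_p = 0.0458 s.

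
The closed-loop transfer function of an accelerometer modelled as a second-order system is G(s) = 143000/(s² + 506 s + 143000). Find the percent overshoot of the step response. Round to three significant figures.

Matching coefficients with s² + 2ζω_n s + ω_n² gives ω_n² = 143000 ⇒ ω_n = 378 rad/s, and ζ = 506/(2ω_n) = 0.669.
%OS = 100·exp(−πζ/√(1−ζ²)) = 5.91%.

%OS ≈ 5.91%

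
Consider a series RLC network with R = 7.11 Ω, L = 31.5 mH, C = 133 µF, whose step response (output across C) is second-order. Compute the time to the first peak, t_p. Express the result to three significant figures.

For a series RLC circuit (capacitor voltage as output), ω_n = 1/√(LC) = 1/√(31.5 mH · 133 µF) = 489 rad/s.
ζ = (R/2)·√(C/L) = (7.11/2)·√(133 µF/31.5 mH) = 0.231.
The damped frequency ω_d = ω_n√(1−ζ²) = 475 rad/s. t_p = π/ω_d = 0.00661 s.

t_p ≈ 0.00661 s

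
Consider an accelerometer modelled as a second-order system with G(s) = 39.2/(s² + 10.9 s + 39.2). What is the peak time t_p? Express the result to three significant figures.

Matching coefficients with s² + 2ζω_n s + ω_n² gives ω_n² = 39.2 ⇒ ω_n = 6.26 rad/s, and ζ = 10.9/(2ω_n) = 0.870.
ω_d = 6.26·√(1 − 0.870²) = 3.08 rad/s. Then t_p = π/ω_d = 1.02 s.

t_p ≈ 1.02 s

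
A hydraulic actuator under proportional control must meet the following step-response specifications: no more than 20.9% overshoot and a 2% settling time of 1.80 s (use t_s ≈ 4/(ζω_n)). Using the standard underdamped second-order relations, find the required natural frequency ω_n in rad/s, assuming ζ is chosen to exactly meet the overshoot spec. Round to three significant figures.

Inverting the overshoot relation: ζ = |ln 0.209|/√(π² + ln²0.209) = 0.446.
From t_s ≈ 4/(ζω_n): ω_n = 4/(ζ·t_s) = 4/(0.446·1.80) = 4.98 rad/s.

ω_n ≈ 4.98 rad/s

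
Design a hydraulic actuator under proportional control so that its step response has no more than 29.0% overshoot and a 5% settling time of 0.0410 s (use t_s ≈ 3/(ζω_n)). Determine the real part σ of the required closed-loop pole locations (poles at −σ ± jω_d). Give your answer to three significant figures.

σ ≈ 73.2

The settling-time spec alone fixes σ = ζω_n = 3/t_s = 3/0.0410 = 73.2.
(Overshoot then fixes ζ = 0.367 and hence ω_d = σ·√(1−ζ²)/ζ = 186 rad/s.)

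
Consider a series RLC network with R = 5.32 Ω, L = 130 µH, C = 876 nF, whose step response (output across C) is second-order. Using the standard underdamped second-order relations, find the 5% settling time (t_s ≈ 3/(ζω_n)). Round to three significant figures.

t_s ≈ 0.000147 s

For a series RLC circuit (capacitor voltage as output), ω_n = 1/√(LC) = 1/√(130 µH · 876 nF) = 93700 rad/s.
ζ = (R/2)·√(C/L) = (5.32/2)·√(876 nF/130 µH) = 0.218.
t_s ≈ 3/(ζω_n) = 0.000147 s.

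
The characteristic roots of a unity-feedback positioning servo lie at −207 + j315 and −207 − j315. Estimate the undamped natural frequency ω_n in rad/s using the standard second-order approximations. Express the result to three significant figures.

ω_n ≈ 377 rad/s

|pole| = ω_n = √(207² + 315²) = 377 rad/s; ζ = cos θ = σ/ω_n = 0.549.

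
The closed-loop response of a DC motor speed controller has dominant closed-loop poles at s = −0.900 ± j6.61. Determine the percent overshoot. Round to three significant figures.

%OS ≈ 65.2%

|pole| = ω_n = √(0.900² + 6.61²) = 6.67 rad/s; ζ = cos θ = σ/ω_n = 0.135.
%OS = 100·exp(−πζ/√(1−ζ²)) = 65.2%.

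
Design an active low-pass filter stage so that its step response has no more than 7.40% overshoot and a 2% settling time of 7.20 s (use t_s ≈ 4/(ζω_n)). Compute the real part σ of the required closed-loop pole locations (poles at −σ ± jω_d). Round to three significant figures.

The settling-time spec alone fixes σ = ζω_n = 4/t_s = 4/7.20 = 0.556.
(Overshoot then fixes ζ = 0.638 and hence ω_d = σ·√(1−ζ²)/ζ = 0.670 rad/s.)

σ ≈ 0.556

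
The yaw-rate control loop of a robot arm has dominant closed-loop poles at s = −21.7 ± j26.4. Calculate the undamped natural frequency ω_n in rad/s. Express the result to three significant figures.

ω_n ≈ 34.2 rad/s

The poles are at −σ ± jω_d with σ = 21.7 and ω_d = 26.4, so ω_n = √(σ²+ω_d²) = 34.2 rad/s and ζ = σ/ω_n = 0.635.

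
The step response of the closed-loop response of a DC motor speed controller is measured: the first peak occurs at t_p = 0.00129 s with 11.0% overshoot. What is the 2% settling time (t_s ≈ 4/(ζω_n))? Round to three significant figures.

t_s ≈ 0.00234 s

ζ from %OS: ζ = |ln 0.110|/√(π²+ln²0.110) = 0.575.
From t_p = π/ω_d, ω_d = π/0.00129 = 2440 rad/s, so ω_n = ω_d/√(1−ζ²) = 2980 rad/s.
t_s ≈ 4/(ζω_n) = 4/(0.575·2980) = 0.00234 s.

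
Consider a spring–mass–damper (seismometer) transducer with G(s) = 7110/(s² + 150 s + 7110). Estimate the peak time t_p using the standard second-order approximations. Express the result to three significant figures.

ω_n = √7110 = 84.3 rad/s; ζ = 150/(2·84.3) = 0.889.
ω_d = 84.3·√(1 − 0.889²) = 38.5 rad/s. Then t_p = π/ω_d = 0.0815 s.

t_p ≈ 0.0815 s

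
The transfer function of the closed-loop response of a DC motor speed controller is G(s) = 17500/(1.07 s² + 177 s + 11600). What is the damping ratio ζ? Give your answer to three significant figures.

ζ ≈ 0.794

Dividing through by 1.07: denominator becomes s² + 165.4 s + 10840.
So ω_n = √10840 = 104 rad/s and ζ = 165.4/(2·104) = 0.794.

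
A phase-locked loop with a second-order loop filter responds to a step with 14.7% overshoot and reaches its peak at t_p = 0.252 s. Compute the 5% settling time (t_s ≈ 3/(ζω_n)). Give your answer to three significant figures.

t_s ≈ 0.394 s

The overshoot fixes ζ = −ln(OS)/√(π²+ln²(OS)) = 0.521.
From t_p = π/ω_d, ω_d = π/0.252 = 12.5 rad/s, so ω_n = ω_d/√(1−ζ²) = 14.6 rad/s.
t_s ≈ 3/(ζω_n) = 3/(0.521·14.6) = 0.394 s.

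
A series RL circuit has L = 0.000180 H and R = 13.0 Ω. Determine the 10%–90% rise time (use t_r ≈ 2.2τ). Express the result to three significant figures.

τ = L/R = 0.000180/13.0 = 0.0000138 s.
t_r ≈ 2.2τ = 0.0000305 s.

t_r ≈ 0.0000305 s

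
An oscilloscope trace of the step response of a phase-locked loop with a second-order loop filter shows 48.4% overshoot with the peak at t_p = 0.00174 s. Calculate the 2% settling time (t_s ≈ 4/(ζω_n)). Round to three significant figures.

t_s ≈ 0.00959 s

The overshoot fixes ζ = −ln(OS)/√(π²+ln²(OS)) = 0.225.
From t_p = π/ω_d, ω_d = π/0.00174 = 1810 rad/s, so ω_n = ω_d/√(1−ζ²) = 1850 rad/s.
t_s ≈ 4/(ζω_n) = 4/(0.225·1850) = 0.00959 s.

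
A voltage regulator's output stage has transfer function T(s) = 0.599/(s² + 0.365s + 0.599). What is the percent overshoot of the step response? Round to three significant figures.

Comparing the denominator to s² + 2ζω_n s + ω_n²: ω_n = √0.599 = 0.774 rad/s, and 2ζω_n = 0.365 so ζ = 0.365/(2·0.774) = 0.236.
%OS = 100·exp(−πζ/√(1−ζ²)) = 46.7%.

%OS ≈ 46.7%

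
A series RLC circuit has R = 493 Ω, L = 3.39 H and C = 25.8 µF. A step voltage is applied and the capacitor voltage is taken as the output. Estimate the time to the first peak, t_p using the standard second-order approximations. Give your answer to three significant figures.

t_p ≈ 0.0401 s

For a series RLC circuit (capacitor voltage as output), ω_n = 1/√(LC) = 1/√(3.39 H · 25.8 µF) = 107 rad/s.
ζ = (R/2)·√(C/L) = (493/2)·√(25.8 µF/3.39 H) = 0.680.
The damped frequency ω_d = ω_n√(1−ζ²) = 78.4 rad/s. t_p = π/ω_d = 0.0401 s.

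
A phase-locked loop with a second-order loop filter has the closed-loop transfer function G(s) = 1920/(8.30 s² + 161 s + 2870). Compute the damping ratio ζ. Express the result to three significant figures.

Dividing through by 8.30: denominator becomes s² + 19.40 s + 345.8.
So ω_n = √345.8 = 18.6 rad/s and ζ = 19.40/(2·18.6) = 0.522.

ζ ≈ 0.522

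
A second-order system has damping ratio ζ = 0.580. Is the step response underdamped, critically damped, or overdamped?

underdamped

Since ζ = 0.580 < 1, the system is underdamped.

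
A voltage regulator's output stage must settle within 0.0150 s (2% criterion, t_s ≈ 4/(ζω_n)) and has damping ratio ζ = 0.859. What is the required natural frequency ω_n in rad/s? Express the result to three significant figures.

ω_n ≈ 310 rad/s

Rearranging t_s ≈ 4/(ζω_n) gives ω_n = 4/(ζ·t_s) = 4/(0.859 × 0.0150) = 310 rad/s.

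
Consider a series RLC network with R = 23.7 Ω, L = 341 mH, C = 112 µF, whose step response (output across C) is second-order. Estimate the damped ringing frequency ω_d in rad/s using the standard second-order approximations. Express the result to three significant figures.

ω_d ≈ 158 rad/s

For a series RLC circuit (capacitor voltage as output), ω_n = 1/√(LC) = 1/√(341 mH · 112 µF) = 162 rad/s.
ζ = (R/2)·√(C/L) = (23.7/2)·√(112 µF/341 mH) = 0.215.
ω_d = ω_n√(1−ζ²) = 158 rad/s.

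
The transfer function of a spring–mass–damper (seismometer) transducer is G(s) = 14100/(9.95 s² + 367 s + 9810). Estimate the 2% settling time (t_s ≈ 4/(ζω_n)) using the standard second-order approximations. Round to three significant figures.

t_s ≈ 0.217 s

Dividing through by 9.95: denominator becomes s² + 36.88 s + 985.9.
So ω_n = √985.9 = 31.4 rad/s and ζ = 36.88/(2·31.4) = 0.587.
t_s ≈ 4/(ζω_n) = 0.217 s.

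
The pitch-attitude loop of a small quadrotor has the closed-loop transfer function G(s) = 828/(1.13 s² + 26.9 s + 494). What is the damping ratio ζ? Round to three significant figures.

ζ ≈ 0.569

Dividing through by 1.13: denominator becomes s² + 23.81 s + 437.2.
So ω_n = √437.2 = 20.9 rad/s and ζ = 23.81/(2·20.9) = 0.569.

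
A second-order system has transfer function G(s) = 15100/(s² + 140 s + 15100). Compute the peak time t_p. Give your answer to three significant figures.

t_p ≈ 0.0311 s

Matching coefficients with s² + 2ζω_n s + ω_n² gives ω_n² = 15100 ⇒ ω_n = 123 rad/s, and ζ = 140/(2ω_n) = 0.570.
The damped frequency ω_d = ω_n√(1−ζ²) = 101 rad/s. Then t_p = π/ω_d = 0.0311 s.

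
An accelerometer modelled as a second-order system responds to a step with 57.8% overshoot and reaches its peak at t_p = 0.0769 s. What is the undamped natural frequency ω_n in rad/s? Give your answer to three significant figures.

ζ from %OS: ζ = |ln 0.578|/√(π²+ln²0.578) = 0.172.
t_p = π/ω_d ⇒ ω_d = 40.9 rad/s; then ω_n = ω_d/√(1−ζ²) = 41.5 rad/s.

ω_n ≈ 41.5 rad/s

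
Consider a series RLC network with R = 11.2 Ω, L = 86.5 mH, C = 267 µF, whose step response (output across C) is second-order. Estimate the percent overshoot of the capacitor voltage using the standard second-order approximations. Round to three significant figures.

For a series RLC circuit (capacitor voltage as output), ω_n = 1/√(LC) = 1/√(86.5 mH · 267 µF) = 208 rad/s.
ζ = (R/2)·√(C/L) = (11.2/2)·√(267 µF/86.5 mH) = 0.311.
%OS = 100·exp(−πζ/√(1−ζ²)) = 35.8%.

%OS ≈ 35.8%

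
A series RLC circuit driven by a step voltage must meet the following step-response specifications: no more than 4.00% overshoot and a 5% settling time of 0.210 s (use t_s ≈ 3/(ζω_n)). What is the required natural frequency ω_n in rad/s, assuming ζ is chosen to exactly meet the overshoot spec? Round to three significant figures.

ω_n ≈ 20.0 rad/s

Inverting the overshoot relation: ζ = |ln 0.0400|/√(π² + ln²0.0400) = 0.716.
From t_s ≈ 3/(ζω_n): ω_n = 3/(ζ·t_s) = 3/(0.716·0.210) = 20.0 rad/s.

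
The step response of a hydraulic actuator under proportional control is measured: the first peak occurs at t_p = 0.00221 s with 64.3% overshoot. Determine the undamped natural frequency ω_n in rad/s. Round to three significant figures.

From the overshoot, ζ = −ln(OS)/√(π²+ln²(OS)) = 0.139.
From t_p = π/ω_d, ω_d = π/0.00221 = 1420 rad/s, so ω_n = ω_d/√(1−ζ²) = 1440 rad/s.

ω_n ≈ 1440 rad/s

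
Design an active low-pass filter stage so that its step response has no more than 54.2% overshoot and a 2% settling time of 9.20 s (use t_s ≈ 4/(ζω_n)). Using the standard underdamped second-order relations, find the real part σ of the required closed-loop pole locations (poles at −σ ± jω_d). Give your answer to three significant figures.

σ ≈ 0.435

The settling-time spec alone fixes σ = ζω_n = 4/t_s = 4/9.20 = 0.435.
(Overshoot then fixes ζ = 0.191 and hence ω_d = σ·√(1−ζ²)/ζ = 2.23 rad/s.)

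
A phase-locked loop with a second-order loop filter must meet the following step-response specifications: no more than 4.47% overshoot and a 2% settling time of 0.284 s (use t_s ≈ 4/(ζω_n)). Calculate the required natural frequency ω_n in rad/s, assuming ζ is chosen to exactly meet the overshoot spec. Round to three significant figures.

ζ = −ln(OS)/√(π² + (ln OS)²). With OS = 0.0447, ln OS = −3.108 and ζ = 3.108/4.419 = 0.703.
From t_s ≈ 4/(ζω_n): ω_n = 4/(ζ·t_s) = 4/(0.703·0.284) = 20.0 rad/s.

ω_n ≈ 20.0 rad/s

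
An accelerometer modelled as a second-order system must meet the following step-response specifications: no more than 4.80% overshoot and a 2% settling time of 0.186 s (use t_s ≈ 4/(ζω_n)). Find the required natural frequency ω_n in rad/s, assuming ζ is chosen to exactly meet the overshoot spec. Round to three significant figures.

ω_n ≈ 30.9 rad/s

ζ = −ln(OS)/√(π² + (ln OS)²). With OS = 0.0480, ln OS = −3.037 and ζ = 3.037/4.369 = 0.695.
From t_s ≈ 4/(ζω_n): ω_n = 4/(ζ·t_s) = 4/(0.695·0.186) = 30.9 rad/s.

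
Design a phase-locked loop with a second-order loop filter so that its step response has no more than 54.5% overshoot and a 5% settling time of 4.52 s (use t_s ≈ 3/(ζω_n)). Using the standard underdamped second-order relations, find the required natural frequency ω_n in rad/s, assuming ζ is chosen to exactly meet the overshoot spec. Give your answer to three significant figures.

ω_n ≈ 3.50 rad/s

From %OS = 100·exp(−πζ/√(1−ζ²)), invert to get ζ = −ln(OS)/√(π² + ln²(OS)) with OS = 0.545.
−ln 0.545 = 0.6070, so ζ = 0.6070/√(π² + 0.3684) = 0.190.
From t_s ≈ 3/(ζω_n): ω_n = 3/(ζ·t_s) = 3/(0.190·4.52) = 3.50 rad/s.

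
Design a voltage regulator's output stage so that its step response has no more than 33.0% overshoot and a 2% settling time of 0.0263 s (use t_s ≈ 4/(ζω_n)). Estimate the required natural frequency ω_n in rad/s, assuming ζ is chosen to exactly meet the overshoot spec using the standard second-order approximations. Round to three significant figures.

ω_n ≈ 457 rad/s

From %OS = 100·exp(−πζ/√(1−ζ²)), invert to get ζ = −ln(OS)/√(π² + ln²(OS)) with OS = 0.330.
−ln 0.330 = 1.109, so ζ = 1.109/√(π² + 1.229) = 0.333.
Then ω_n = 4/(ζ t_s) = 4/(0.333 × 0.0263) = 457 rad/s.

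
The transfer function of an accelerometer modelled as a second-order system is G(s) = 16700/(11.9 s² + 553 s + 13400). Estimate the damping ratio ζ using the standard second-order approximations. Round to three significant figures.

Dividing through by 11.9: denominator becomes s² + 46.47 s + 1126.
So ω_n = √1126 = 33.6 rad/s and ζ = 46.47/(2·33.6) = 0.692.

ζ ≈ 0.692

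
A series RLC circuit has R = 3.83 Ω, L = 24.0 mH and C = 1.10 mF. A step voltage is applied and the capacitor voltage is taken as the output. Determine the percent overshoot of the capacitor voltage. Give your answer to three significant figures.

For a series RLC circuit (capacitor voltage as output), ω_n = 1/√(LC) = 1/√(24.0 mH · 1.10 mF) = 195 rad/s.
ζ = (R/2)·√(C/L) = (3.83/2)·√(1.10 mF/24.0 mH) = 0.410.
%OS = 100·exp(−πζ/√(1−ζ²)) = 24.4%.

%OS ≈ 24.4%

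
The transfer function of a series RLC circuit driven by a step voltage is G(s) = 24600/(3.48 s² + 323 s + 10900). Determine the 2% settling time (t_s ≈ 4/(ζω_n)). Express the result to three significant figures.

Dividing through by 3.48: denominator becomes s² + 92.82 s + 3132.
So ω_n = √3132 = 56.0 rad/s and ζ = 92.82/(2·56.0) = 0.829.
t_s ≈ 4/(ζω_n) = 0.0862 s.

t_s ≈ 0.0862 s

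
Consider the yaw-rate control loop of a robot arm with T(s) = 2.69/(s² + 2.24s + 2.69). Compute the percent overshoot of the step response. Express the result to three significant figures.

ω_n = √2.69 = 1.64 rad/s; ζ = 2.24/(2·1.64) = 0.683.
%OS = 100·exp(−πζ/√(1−ζ²)) = 5.30%.

%OS ≈ 5.30%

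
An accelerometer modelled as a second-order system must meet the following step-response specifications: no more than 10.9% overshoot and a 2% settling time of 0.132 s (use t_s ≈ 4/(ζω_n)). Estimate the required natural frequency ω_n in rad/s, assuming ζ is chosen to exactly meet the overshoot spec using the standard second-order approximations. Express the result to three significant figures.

ω_n ≈ 52.6 rad/s

Inverting the overshoot relation: ζ = |ln 0.109|/√(π² + ln²0.109) = 0.576.
Then ω_n = 4/(ζ t_s) = 4/(0.576 × 0.132) = 52.6 rad/s.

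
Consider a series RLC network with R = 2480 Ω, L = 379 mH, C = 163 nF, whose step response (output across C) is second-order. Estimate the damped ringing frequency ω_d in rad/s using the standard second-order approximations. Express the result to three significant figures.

ω_d ≈ 2340 rad/s

For a series RLC circuit (capacitor voltage as output), ω_n = 1/√(LC) = 1/√(379 mH · 163 nF) = 4020 rad/s.
ζ = (R/2)·√(C/L) = (2480/2)·√(163 nF/379 mH) = 0.813.
The damped frequency ω_d = ω_n√(1−ζ²) = 2340 rad/s.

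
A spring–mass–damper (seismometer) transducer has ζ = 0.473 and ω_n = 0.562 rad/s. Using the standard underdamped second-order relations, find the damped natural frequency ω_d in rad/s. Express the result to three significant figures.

ω_d = ω_n√(1−ζ²) = 0.562·√0.776 = 0.495 rad/s.

ω_d ≈ 0.495 rad/s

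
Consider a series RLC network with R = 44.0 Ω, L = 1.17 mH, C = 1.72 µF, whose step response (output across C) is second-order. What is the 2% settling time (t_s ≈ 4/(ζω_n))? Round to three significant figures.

For a series RLC circuit (capacitor voltage as output), ω_n = 1/√(LC) = 1/√(1.17 mH · 1.72 µF) = 22300 rad/s.
ζ = (R/2)·√(C/L) = (44.0/2)·√(1.72 µF/1.17 mH) = 0.844.
t_s ≈ 4/(ζω_n) = 0.000213 s.

t_s ≈ 0.000213 s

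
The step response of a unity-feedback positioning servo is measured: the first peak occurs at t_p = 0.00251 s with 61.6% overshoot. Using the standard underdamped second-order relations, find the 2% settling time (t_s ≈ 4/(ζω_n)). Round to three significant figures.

The overshoot fixes ζ = −ln(OS)/√(π²+ln²(OS)) = 0.152.
From t_p = π/ω_d, ω_d = π/0.00251 = 1250 rad/s, so ω_n = ω_d/√(1−ζ²) = 1270 rad/s.
t_s ≈ 4/(ζω_n) = 4/(0.152·1270) = 0.0207 s.

t_s ≈ 0.0207 s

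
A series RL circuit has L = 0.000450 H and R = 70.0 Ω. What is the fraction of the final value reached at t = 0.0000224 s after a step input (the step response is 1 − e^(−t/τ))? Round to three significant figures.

y/y_∞ ≈ 0.969

τ = L/R = 0.000450/70.0 = 0.00000643 s.
y(t)/y_∞ = 1 − e^(−t/τ) = 1 − e^(−0.0000224/0.00000643) = 1 − e^(−3.48) = 0.969.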